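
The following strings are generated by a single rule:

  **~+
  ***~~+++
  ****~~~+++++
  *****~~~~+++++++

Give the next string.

******~~~~~+++++++++

Reading off run lengths: * runs 2, 3, 4, 5; ~ runs 1, 2, 3, 4; + runs 1, 3, 5, 7 — each is linear in n (n = 1, 2, …).
At n = 5 the blocks have lengths 6, 5, 9.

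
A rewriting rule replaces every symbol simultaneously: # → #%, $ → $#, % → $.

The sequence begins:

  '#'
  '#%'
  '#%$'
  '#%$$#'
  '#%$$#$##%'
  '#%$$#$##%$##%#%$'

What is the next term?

Rewriting the 16 symbols of #%$$#$##%$##%#%$ one by one yields #% $ $# $# #% $# #% #% $ $# #% #% $ #% $ $#; concatenated:

#%$$#$##%$##%#%$$##%#%$#%$$#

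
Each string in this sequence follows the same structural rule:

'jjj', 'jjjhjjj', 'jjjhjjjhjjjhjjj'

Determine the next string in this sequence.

Every step duplicates the string with 'h' between the halves.
So the next term is two copies of jjjhjjjhjjjhjjj with 'h' between the halves.

jjjhjjjhjjjhjjjhjjjhjjjhjjjhjjj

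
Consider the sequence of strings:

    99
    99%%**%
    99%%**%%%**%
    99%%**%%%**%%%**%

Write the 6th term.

Every step adds %%**% to the end: s(k+1) = s(k)·%%**%.
From 99%%**%%%**%%%**%, 2 further steps: 99%%**%%%**%%%**% → 99%%**%%%**%%%**%%%**% → (answer).

99%%**%%%**%%%**%%%**%%%**%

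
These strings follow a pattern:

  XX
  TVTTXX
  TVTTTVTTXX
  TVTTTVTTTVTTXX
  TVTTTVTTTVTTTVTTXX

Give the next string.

The strings grow by a fixed prefix TVTT each time.
Applying this once more to TVTTTVTTTVTTTVTTXX:

TVTTTVTTTVTTTVTTTVTTXX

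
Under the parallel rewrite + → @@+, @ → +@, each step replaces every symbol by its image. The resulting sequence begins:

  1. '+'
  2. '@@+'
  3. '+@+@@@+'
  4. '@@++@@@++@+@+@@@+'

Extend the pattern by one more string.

+@+@@@+@@++@+@+@@@+@@++@@@++@@@++@+@+@@@+

φ(@@++@@@++@+@+@@@+) expands symbol-by-symbol to +@ +@ @@+ @@+ +@ +@ +@ @@+ @@+ +@ @@+ +@ @@+ +@ +@ +@ @@+; joining the 17 pieces gives the next term.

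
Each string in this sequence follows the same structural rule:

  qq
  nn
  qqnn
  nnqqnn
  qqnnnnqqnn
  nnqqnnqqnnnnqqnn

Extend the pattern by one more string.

qqnnnnqqnnnnqqnnqqnnnnqqnn

This is a Fibonacci-style word recurrence s(k) = s(k−2)·s(k−1): e.g. qq·nn = qqnn.
So term 7 is qqnnnnqqnn·nnqqnnqqnnnnqqnn.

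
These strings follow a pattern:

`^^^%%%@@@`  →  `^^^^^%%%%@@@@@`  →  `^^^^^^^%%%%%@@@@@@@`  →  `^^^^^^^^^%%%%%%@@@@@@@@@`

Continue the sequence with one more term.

Reading off run lengths: ^ runs 3, 5, 7, 9; % runs 3, 4, 5, 6; @ runs 3, 5, 7, 9 — each is linear in n (n = 1, 2, …).
Setting n = 5 gives 11, 7, 11 characters in each block.

^^^^^^^^^^^%%%%%%%@@@@@@@@@@@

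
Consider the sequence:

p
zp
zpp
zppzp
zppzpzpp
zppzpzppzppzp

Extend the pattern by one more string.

zppzpzppzppzpzppzpzpp

This is a Fibonacci-style word recurrence s(k) = s(k−1)·s(k−2): e.g. zp·p = zpp.
So term 7 is zppzpzppzppzp·zppzpzpp.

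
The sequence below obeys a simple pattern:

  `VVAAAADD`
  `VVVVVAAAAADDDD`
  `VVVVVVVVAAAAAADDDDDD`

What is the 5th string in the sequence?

The n-th term is 3n-1 V's then n+3 A's then 2n D's (n = 1, 2, …).
Setting n = 5 gives 14, 8, 10 characters in each block.

VVVVVVVVVVVVVVAAAAAAAADDDDDDDDDD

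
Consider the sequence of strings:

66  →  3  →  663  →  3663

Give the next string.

Each term (from the third on) is the two preceding terms concatenated in order: term 3 = 66·3 = 663.
Continuing: 663 · 3663 gives term 5.

6633663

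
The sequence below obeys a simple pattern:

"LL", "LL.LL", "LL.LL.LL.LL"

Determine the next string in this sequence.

s(k+1) = s(k)·.·s(k) — each term doubles the last with '.' between the halves.
Doubling LL.LL.LL.LL with '.' between the halves:

LL.LL.LL.LL.LL.LL.LL.LL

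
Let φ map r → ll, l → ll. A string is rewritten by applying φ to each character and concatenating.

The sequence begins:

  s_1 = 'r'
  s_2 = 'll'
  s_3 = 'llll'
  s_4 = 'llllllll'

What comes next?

llllllllllllllll

Rewriting each symbol of llllllll: l→ll, l→ll, l→ll, l→ll, l→ll, l→ll, l→ll, l→ll, which concatenates to ll ll ll ll ll ll ll ll.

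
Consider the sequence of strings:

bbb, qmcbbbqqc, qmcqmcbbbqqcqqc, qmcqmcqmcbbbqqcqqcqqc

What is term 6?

Each term wraps the previous one in qmc on the left and qqc on the right.
From qmcqmcqmcbbbqqcqqcqqc, 2 further steps: qmcqmcqmcbbbqqcqqcqqc → qmcqmcqmcqmcbbbqqcqqcqqcqqc → (answer).

qmcqmcqmcqmcqmcbbbqqcqqcqqcqqcqqc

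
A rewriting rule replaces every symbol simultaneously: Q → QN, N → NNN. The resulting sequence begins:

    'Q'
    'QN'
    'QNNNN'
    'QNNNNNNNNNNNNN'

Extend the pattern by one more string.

φ(QNNNNNNNNNNNNN) expands symbol-by-symbol to QN NNN NNN NNN NNN NNN NNN NNN NNN NNN NNN NNN NNN NNN; joining the 14 pieces gives the next term.

QNNNNNNNNNNNNNNNNNNNNNNNNNNNNNNNNNNNNNNNN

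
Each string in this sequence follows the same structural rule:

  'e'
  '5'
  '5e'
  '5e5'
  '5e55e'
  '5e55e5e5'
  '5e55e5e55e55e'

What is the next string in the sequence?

5e55e5e55e55e5e55e5e5

This is a Fibonacci-style word recurrence s(k) = s(k−1)·s(k−2): e.g. 5·e = 5e.
The next term joins 5e55e5e55e55e and 5e55e5e5.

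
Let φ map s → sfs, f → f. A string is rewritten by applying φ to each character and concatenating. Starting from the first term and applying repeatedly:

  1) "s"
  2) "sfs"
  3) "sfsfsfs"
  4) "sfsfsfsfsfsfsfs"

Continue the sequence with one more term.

φ(sfsfsfsfsfsfsfs) expands symbol-by-symbol to sfs f sfs f sfs f sfs f sfs f sfs f sfs f sfs; joining the 15 pieces gives the next term.

sfsfsfsfsfsfsfsfsfsfsfsfsfsfsfs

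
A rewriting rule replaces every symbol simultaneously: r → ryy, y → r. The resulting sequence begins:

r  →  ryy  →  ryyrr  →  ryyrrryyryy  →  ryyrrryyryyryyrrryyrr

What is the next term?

Rewriting the 21 symbols of ryyrrryyryyryyrrryyrr one by one yields ryy r r ryy ryy ryy r r ryy r r ryy r r ryy ryy ryy r r ryy ryy; concatenated:

ryyrrryyryyryyrrryyrrryyrrryyryyryyrrryyryy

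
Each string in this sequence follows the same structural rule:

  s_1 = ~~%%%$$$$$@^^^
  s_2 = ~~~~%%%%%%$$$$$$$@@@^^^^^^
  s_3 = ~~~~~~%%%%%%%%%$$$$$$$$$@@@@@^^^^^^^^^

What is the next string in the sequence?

The n-th term is 2n ~'s then 3n %'s then 2n+3 $'s then 2n-1 @'s then 3n ^'s (n = 1, 2, …).
At n = 4 the blocks have lengths 8, 12, 11, 7, 12.

~~~~~~~~%%%%%%%%%%%%$$$$$$$$$$$@@@@@@@^^^^^^^^^^^^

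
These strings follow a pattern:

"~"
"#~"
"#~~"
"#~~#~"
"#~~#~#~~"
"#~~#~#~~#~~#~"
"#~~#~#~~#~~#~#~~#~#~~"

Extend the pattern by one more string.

Each term (from the third on) is the previous term followed by the one before it: term 3 = #~·~ = #~~.
So term 8 is #~~#~#~~#~~#~#~~#~#~~·#~~#~#~~#~~#~.

#~~#~#~~#~~#~#~~#~#~~#~~#~#~~#~~#~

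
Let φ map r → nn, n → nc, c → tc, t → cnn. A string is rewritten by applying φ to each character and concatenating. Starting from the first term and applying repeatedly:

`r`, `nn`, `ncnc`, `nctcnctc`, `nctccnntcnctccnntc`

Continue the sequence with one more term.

nctccnntctcncnccnntcnctccnntctcncnccnntc

Replace each of the 18 characters of nctccnntcnctccnntc in place — nc tc cnn tc tc nc nc cnn tc nc tc cnn tc tc nc nc cnn tc — and concatenate.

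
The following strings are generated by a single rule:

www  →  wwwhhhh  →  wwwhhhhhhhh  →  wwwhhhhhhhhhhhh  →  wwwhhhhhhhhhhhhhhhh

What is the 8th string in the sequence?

wwwhhhhhhhhhhhhhhhhhhhhhhhhhhhh

The strings grow by a fixed suffix hhhh each time.
From wwwhhhhhhhhhhhhhhhh, 3 further steps: wwwhhhhhhhhhhhhhhhh → wwwhhhhhhhhhhhhhhhhhhhh → wwwhhhhhhhhhhhhhhhhhhhhhhhh → (answer).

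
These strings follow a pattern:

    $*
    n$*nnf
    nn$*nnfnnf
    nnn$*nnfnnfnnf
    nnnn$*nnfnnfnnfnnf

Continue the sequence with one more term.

nnnnn$*nnfnnfnnfnnfnnf

Each term wraps the previous one in n on the left and nnf on the right.
So the next term is n·nnnn$*nnfnnfnnfnnf·nnf.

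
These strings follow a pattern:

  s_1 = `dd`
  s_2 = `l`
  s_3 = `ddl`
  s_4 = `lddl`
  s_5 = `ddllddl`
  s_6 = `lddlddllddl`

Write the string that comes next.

ddllddllddlddllddl

From term 3 onward, concatenate the second-to-last term with the last: dd·l = ddl, l·ddl = lddl, …
The next term joins ddllddl and lddlddllddl.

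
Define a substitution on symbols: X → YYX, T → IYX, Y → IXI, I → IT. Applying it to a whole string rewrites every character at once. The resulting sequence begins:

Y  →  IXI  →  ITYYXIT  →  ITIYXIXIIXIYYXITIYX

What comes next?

ITIYXITIXIYYXITYYXITITYYXITIXIIXIYYXITIYXITIXIYYX

Applying the rule to each of the 19 symbols of ITIYXIXIIXIYYXITIYX gives the pieces IT IYX IT IXI YYX IT YYX IT IT YYX IT IXI IXI YYX IT IYX IT IXI YYX, which concatenate to the answer.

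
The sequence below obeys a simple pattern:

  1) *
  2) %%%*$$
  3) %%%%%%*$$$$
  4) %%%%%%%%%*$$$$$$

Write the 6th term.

Every step adds %%% to the front and $$ to the end of the previous string.
From %%%%%%%%%*$$$$$$, 2 further steps: %%%%%%%%%*$$$$$$ → %%%%%%%%%%%%*$$$$$$$$ → (answer).

%%%%%%%%%%%%%%%*$$$$$$$$$$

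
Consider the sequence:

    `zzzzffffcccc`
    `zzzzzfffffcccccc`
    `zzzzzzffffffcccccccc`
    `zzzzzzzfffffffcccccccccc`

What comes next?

Each string has the form z^{n+2} f^{n+2} c^{2n}, where the shown terms are n = 2, 3, 4, 5.
At n = 6 the blocks have lengths 8, 8, 12.

zzzzzzzzffffffffcccccccccccc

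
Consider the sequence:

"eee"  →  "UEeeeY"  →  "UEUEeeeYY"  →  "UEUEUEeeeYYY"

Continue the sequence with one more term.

Every step adds UE to the front and Y to the end of the previous string.
One more step from UEUEUEeeeYYY gives the answer.

UEUEUEUEeeeYYYY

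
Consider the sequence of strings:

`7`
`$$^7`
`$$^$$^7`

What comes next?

$$^$$^$$^7

Every step adds $$^ at the front: s(k+1) = $$^·s(k).
So the next term is $$^·$$^$$^7.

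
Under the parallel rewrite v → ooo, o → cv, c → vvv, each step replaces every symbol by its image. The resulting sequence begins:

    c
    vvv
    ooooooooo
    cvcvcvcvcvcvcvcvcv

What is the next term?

Rewriting the 18 symbols of cvcvcvcvcvcvcvcvcv one by one yields vvv ooo vvv ooo vvv ooo vvv ooo vvv ooo vvv ooo vvv ooo vvv ooo vvv ooo; concatenated:

vvvooovvvooovvvooovvvooovvvooovvvooovvvooovvvooovvvooo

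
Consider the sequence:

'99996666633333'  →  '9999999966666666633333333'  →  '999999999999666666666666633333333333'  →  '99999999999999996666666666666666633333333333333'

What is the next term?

9999999999999999999966666666666666666666633333333333333333

Each string has the form 9^{4n} 6^{4n+1} 3^{3n+2} (n = 1, 2, …).
At n = 5 the blocks have lengths 20, 21, 17.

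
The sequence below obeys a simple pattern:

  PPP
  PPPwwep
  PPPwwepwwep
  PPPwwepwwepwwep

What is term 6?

The strings grow by a fixed suffix wwep each time.
From PPPwwepwwepwwep, 2 further steps: PPPwwepwwepwwep → PPPwwepwwepwwepwwep → (answer).

PPPwwepwwepwwepwwepwwep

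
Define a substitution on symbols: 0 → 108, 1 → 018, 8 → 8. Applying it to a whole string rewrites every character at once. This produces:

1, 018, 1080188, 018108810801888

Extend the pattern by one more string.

Replace each of the 15 characters of 018108810801888 in place — 108 018 8 018 108 8 8 018 108 8 108 018 8 8 8 — and concatenate.

1080188018108880181088108018888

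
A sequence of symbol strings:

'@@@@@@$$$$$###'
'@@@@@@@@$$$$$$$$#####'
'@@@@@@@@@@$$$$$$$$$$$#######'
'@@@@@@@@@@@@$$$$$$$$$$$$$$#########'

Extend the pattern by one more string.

Each string has the form @^{2n+2} $^{3n-1} #^{2n-1}, where the shown terms are n = 2, 3, 4, 5.
Setting n = 6 gives 14, 17, 11 characters in each block.

@@@@@@@@@@@@@@$$$$$$$$$$$$$$$$$###########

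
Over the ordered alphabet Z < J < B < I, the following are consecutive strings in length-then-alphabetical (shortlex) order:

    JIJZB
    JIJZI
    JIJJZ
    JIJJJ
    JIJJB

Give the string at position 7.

JIJBZ

Stepping forward 2 times from JIJJB: JIJJB → JIJJI, then the target.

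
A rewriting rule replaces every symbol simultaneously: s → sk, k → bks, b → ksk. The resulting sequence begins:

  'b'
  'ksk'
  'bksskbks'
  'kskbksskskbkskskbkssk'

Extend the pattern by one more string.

Applying the rule to each of the 21 symbols of kskbksskskbkskskbkssk gives the pieces bks sk bks ksk bks sk sk bks sk bks ksk bks sk bks sk bks ksk bks sk sk bks, which concatenate to the answer.

bksskbkskskbksskskbksskbkskskbksskbksskbkskskbksskskbks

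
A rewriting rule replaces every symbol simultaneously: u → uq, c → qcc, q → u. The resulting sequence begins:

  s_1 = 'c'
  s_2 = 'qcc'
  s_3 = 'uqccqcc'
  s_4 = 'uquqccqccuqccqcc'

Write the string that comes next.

Rewriting the 16 symbols of uquqccqccuqccqcc one by one yields uq u uq u qcc qcc u qcc qcc uq u qcc qcc u qcc qcc; concatenated:

uquuquqccqccuqccqccuquqccqccuqccqcc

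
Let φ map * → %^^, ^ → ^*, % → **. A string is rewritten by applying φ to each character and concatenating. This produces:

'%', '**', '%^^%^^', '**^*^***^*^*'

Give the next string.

Expanding **^*^***^*^*: *→%^^, *→%^^, ^→^*, *→%^^, ^→^*, *→%^^, *→%^^, *→%^^, ^→^*, *→%^^, ^→^*, *→%^^. Concatenated: %^^ %^^ ^* %^^ ^* %^^ %^^ %^^ ^* %^^ ^* %^^.

%^^%^^^*%^^^*%^^%^^%^^^*%^^^*%^^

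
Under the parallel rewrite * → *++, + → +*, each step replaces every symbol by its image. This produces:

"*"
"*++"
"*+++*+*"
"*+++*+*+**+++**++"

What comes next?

*+++*+*+**+++**+++**++*+++*+*+**++*+++*+*

Replace each of the 17 characters of *+++*+*+**+++**++ in place — *++ +* +* +* *++ +* *++ +* *++ *++ +* +* +* *++ *++ +* +* — and concatenate.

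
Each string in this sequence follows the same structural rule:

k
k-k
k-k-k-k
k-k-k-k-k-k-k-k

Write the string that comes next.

k-k-k-k-k-k-k-k-k-k-k-k-k-k-k-k

Every step duplicates the string with '-' between the halves.
So the next term is two copies of k-k-k-k-k-k-k-k with '-' between the halves.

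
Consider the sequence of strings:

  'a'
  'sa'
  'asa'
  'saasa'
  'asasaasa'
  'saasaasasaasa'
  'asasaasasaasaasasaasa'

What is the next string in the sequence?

From term 3 onward, concatenate the second-to-last term with the last: a·sa = asa, sa·asa = saasa, …
So term 8 is saasaasasaasa·asasaasasaasaasasaasa.

saasaasasaasaasasaasasaasaasasaasa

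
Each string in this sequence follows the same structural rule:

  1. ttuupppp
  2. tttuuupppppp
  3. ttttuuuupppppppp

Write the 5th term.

ttttttuuuuuupppppppppppp

The n-th term is n+1 t's then n+1 u's then 2n+2 p's (n = 1, 2, …).
Setting n = 5 gives 6, 6, 12 characters in each block.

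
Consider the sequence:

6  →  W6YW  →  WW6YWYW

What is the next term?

WWW6YWYWYW

Each term wraps the previous one in W on the left and YW on the right.
So the next term is W·WW6YWYW·YW.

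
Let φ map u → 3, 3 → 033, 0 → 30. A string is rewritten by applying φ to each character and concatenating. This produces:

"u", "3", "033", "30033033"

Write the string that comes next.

Rewriting each symbol of 30033033: 3→033, 0→30, 0→30, 3→033, 3→033, 0→30, 3→033, 3→033, which concatenates to 033 30 30 033 033 30 033 033.

033303003303330033033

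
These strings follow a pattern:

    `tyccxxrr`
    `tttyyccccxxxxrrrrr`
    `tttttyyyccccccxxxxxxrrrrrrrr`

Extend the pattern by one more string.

The n-th term is 2n-1 t's then n y's then 2n c's then 2n x's then 3n-1 r's (n = 1, 2, …).
At n = 4 the blocks have lengths 7, 4, 8, 8, 11.

tttttttyyyyccccccccxxxxxxxxrrrrrrrrrrr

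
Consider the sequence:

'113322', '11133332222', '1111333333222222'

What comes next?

111113333333322222222

Each string has the form 1^{n+1} 3^{2n} 2^{2n} (n = 1, 2, …).
At n = 4 the blocks have lengths 5, 8, 8.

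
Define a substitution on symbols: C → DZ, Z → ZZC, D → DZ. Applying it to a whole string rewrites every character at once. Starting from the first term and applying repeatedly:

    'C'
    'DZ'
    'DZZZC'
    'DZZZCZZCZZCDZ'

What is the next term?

Replace each of the 13 characters of DZZZCZZCZZCDZ in place — DZ ZZC ZZC ZZC DZ ZZC ZZC DZ ZZC ZZC DZ DZ ZZC — and concatenate.

DZZZCZZCZZCDZZZCZZCDZZZCZZCDZDZZZC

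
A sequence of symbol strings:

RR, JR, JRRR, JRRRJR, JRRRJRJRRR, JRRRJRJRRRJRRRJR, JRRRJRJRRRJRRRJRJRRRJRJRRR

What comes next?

JRRRJRJRRRJRRRJRJRRRJRJRRRJRRRJRJRRRJRRRJR

From term 3 onward, concatenate the last term with the second-to-last: JR·RR = JRRR, JRRR·JR = JRRRJR, …
Continuing: JRRRJRJRRRJRRRJRJRRRJRJRRR · JRRRJRJRRRJRRRJR gives term 8.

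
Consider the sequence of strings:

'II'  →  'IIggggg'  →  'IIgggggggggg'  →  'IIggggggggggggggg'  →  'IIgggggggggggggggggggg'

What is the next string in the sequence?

Each term is the previous one with ggggg appended.
Applying this once more to IIgggggggggggggggggggg:

IIggggggggggggggggggggggggg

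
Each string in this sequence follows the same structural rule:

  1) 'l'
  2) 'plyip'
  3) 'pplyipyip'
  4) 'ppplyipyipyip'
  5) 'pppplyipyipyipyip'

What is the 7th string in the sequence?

Every step adds p to the front and yip to the end of the previous string.
From pppplyipyipyipyip, 2 further steps: pppplyipyipyipyip → ppppplyipyipyipyipyip → (answer).

pppppplyipyipyipyipyipyip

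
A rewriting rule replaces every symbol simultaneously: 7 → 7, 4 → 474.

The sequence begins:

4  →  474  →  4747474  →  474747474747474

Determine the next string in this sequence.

Replace each of the 15 characters of 474747474747474 in place — 474 7 474 7 474 7 474 7 474 7 474 7 474 7 474 — and concatenate.

4747474747474747474747474747474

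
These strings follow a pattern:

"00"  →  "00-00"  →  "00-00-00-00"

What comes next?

Each string is two copies of the previous one joined by '-'.
So the next term is two copies of 00-00-00-00 with '-' between the halves.

00-00-00-00-00-00-00-00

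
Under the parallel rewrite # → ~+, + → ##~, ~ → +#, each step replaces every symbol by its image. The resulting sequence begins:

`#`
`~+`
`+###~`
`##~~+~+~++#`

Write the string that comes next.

~+~++#+###~+###~+###~##~~+

Rewriting each symbol of ##~~+~+~++#: #→~+, #→~+, ~→+#, ~→+#, +→##~, ~→+#, +→##~, ~→+#, +→##~, +→##~, #→~+, which concatenates to ~+ ~+ +# +# ##~ +# ##~ +# ##~ ##~ ~+.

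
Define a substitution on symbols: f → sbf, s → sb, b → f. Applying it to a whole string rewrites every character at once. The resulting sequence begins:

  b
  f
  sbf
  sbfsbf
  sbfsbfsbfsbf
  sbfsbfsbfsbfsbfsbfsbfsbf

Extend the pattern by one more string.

φ(sbfsbfsbfsbfsbfsbfsbfsbf) expands symbol-by-symbol to sb f sbf sb f sbf sb f sbf sb f sbf sb f sbf sb f sbf sb f sbf sb f sbf; joining the 24 pieces gives the next term.

sbfsbfsbfsbfsbfsbfsbfsbfsbfsbfsbfsbfsbfsbfsbfsbf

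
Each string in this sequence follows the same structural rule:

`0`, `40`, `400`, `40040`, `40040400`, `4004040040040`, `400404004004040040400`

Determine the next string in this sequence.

4004040040040400404004004040040040

This is a Fibonacci-style word recurrence s(k) = s(k−1)·s(k−2): e.g. 40·0 = 400.
The next term joins 400404004004040040400 and 4004040040040.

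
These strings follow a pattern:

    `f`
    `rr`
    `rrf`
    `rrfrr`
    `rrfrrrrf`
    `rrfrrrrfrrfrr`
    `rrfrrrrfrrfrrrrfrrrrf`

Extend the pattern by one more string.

Each term (from the third on) is the previous term followed by the one before it: term 3 = rr·f = rrf.
Continuing: rrfrrrrfrrfrrrrfrrrrf · rrfrrrrfrrfrr gives term 8.

rrfrrrrfrrfrrrrfrrrrfrrfrrrrfrrfrr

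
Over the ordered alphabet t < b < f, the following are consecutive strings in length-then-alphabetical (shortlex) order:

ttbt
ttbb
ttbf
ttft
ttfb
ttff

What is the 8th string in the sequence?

tbtb

Advancing 2 positions from ttff through ttff → tbtt reaches term 8.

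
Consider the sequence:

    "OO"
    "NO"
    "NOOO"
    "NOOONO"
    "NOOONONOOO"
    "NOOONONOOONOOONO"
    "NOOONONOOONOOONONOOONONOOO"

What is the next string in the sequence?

This is a Fibonacci-style word recurrence s(k) = s(k−1)·s(k−2): e.g. NO·OO = NOOO.
Continuing: NOOONONOOONOOONONOOONONOOO · NOOONONOOONOOONO gives term 8.

NOOONONOOONOOONONOOONONOOONOOONONOOONOOONO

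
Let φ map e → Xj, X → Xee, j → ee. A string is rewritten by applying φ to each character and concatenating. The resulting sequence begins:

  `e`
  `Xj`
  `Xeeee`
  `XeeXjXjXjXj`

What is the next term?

XeeXjXjXeeeeXeeeeXeeeeXeeee

Rewriting each symbol of XeeXjXjXjXj: X→Xee, e→Xj, e→Xj, X→Xee, j→ee, X→Xee, j→ee, X→Xee, j→ee, X→Xee, j→ee, which concatenates to Xee Xj Xj Xee ee Xee ee Xee ee Xee ee.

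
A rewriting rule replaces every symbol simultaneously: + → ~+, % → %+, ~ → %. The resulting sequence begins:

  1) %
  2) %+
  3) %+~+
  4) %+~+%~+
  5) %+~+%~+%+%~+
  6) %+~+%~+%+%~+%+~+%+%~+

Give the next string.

%+~+%~+%+%~+%+~+%+%~+%+~+%~+%+~+%+%~+

φ(%+~+%~+%+%~+%+~+%+%~+) expands symbol-by-symbol to %+ ~+ % ~+ %+ % ~+ %+ ~+ %+ % ~+ %+ ~+ % ~+ %+ ~+ %+ % ~+; joining the 21 pieces gives the next term.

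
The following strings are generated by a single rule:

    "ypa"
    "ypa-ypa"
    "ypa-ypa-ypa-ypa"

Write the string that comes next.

ypa-ypa-ypa-ypa-ypa-ypa-ypa-ypa

Each string is two copies of the previous one joined by '-'.
So the next term is two copies of ypa-ypa-ypa-ypa with '-' between the halves.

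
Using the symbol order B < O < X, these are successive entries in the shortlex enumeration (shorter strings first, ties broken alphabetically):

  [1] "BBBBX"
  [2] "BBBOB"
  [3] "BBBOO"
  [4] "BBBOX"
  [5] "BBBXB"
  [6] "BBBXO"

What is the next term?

BBBXX

The successor of BBBXO increments the rightmost position that isn't already X and resets every position after it to B.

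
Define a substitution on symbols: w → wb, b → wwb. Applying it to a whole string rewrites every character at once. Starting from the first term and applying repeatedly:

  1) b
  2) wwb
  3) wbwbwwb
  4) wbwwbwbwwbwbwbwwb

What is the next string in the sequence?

Replace each of the 17 characters of wbwwbwbwwbwbwbwwb in place — wb wwb wb wb wwb wb wwb wb wb wwb wb wwb wb wwb wb wb wwb — and concatenate.

wbwwbwbwbwwbwbwwbwbwbwwbwbwwbwbwwbwbwbwwb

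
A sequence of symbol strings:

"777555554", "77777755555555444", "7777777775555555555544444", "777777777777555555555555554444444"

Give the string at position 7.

777777777777777777777555555555555555555555554444444444444

Reading off run lengths: 7 runs 3, 6, 9, 12; 5 runs 5, 8, 11, 14; 4 runs 1, 3, 5, 7 — each is linear in n (n = 1, 2, …).
At n = 7 the blocks have lengths 21, 23, 13.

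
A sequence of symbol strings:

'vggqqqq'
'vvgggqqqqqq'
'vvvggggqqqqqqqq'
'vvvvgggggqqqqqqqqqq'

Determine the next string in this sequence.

vvvvvggggggqqqqqqqqqqqq

Each string has the form v^{n-1} g^{n} q^{2n}, where the shown terms are n = 2, 3, 4, 5.
Setting n = 6 gives 5, 6, 12 characters in each block.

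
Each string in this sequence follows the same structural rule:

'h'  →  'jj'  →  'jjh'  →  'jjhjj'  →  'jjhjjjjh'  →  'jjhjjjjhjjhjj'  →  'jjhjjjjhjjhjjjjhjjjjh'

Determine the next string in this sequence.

jjhjjjjhjjhjjjjhjjjjhjjhjjjjhjjhjj

Each term (from the third on) is the previous term followed by the one before it: term 3 = jj·h = jjh.
So term 8 is jjhjjjjhjjhjjjjhjjjjh·jjhjjjjhjjhjj.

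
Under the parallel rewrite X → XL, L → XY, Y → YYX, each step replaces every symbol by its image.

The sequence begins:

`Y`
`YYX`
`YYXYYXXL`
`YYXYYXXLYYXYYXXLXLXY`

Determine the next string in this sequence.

Applying the rule to each of the 20 symbols of YYXYYXXLYYXYYXXLXLXY gives the pieces YYX YYX XL YYX YYX XL XL XY YYX YYX XL YYX YYX XL XL XY XL XY XL YYX, which concatenate to the answer.

YYXYYXXLYYXYYXXLXLXYYYXYYXXLYYXYYXXLXLXYXLXYXLYYX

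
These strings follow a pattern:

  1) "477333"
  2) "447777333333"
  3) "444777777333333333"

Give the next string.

Term n consists of n 4's, followed by 2n 7's, followed by 3n 3's (n = 1, 2, …).
For the next term, n = 4, so the run lengths are 4, 8, 12.

444477777777333333333333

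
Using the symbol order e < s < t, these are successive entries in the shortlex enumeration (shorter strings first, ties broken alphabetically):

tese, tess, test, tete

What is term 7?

tsee

Stepping forward 3 times from tete: tete → tets → tett, then the target.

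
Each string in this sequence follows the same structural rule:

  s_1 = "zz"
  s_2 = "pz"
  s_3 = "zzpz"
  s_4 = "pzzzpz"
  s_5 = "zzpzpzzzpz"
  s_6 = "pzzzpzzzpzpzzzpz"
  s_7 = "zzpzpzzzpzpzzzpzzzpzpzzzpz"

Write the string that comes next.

pzzzpzzzpzpzzzpzzzpzpzzzpzpzzzpzzzpzpzzzpz

Each term (from the third on) is the two preceding terms concatenated in order: term 3 = zz·pz = zzpz.
Continuing: pzzzpzzzpzpzzzpz · zzpzpzzzpzpzzzpzzzpzpzzzpz gives term 8.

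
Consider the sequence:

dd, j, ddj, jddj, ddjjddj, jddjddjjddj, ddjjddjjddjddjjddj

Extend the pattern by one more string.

jddjddjjddjddjjddjjddjddjjddj

From term 3 onward, concatenate the second-to-last term with the last: dd·j = ddj, j·ddj = jddj, …
So term 8 is jddjddjjddj·ddjjddjjddjddjjddj.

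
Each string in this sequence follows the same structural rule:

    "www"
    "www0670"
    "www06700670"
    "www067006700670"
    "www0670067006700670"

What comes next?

www06700670067006700670

The strings grow by a fixed suffix 0670 each time.
One more step from www0670067006700670 gives the answer.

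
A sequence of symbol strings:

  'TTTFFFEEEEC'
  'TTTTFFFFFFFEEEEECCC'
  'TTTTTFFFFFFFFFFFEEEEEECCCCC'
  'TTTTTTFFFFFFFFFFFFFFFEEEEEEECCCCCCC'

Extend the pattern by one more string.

TTTTTTTFFFFFFFFFFFFFFFFFFFEEEEEEEECCCCCCCCC

Term n consists of n+2 T's, followed by 4n-1 F's, followed by n+3 E's, followed by 2n-1 C's (n = 1, 2, …).
Setting n = 5 gives 7, 19, 8, 9 characters in each block.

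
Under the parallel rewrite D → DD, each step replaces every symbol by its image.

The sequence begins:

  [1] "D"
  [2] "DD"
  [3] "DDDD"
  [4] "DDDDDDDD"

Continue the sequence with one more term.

Expanding DDDDDDDD: D→DD, D→DD, D→DD, D→DD, D→DD, D→DD, D→DD, D→DD. Concatenated: DD DD DD DD DD DD DD DD.

DDDDDDDDDDDDDDDD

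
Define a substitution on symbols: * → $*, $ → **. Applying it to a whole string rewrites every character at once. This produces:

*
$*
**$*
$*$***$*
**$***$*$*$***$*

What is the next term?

$*$***$*$*$***$***$***$*$*$***$*

φ(**$***$*$*$***$*) expands symbol-by-symbol to $* $* ** $* $* $* ** $* ** $* ** $* $* $* ** $*; joining the 16 pieces gives the next term.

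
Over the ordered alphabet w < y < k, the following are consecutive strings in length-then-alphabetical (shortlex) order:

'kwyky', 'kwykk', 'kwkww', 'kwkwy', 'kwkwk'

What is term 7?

Continuing the enumeration 2 steps past kwkwk: kwkwk → kwkyw → (answer).

kwkyy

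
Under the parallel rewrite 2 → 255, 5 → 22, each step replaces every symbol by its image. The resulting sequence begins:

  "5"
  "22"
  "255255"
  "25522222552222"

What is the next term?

φ(25522222552222) expands symbol-by-symbol to 255 22 22 255 255 255 255 255 22 22 255 255 255 255; joining the 14 pieces gives the next term.

25522222552552552552552222255255255255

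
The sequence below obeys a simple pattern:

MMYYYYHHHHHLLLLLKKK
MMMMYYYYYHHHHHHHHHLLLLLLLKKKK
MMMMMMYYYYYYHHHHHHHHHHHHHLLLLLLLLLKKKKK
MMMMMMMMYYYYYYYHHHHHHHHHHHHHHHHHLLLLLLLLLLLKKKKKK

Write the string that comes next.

The n-th term is 2n M's then n+3 Y's then 4n+1 H's then 2n+3 L's then n+2 K's (n = 1, 2, …).
Setting n = 5 gives 10, 8, 21, 13, 7 characters in each block.

MMMMMMMMMMYYYYYYYYHHHHHHHHHHHHHHHHHHHHHLLLLLLLLLLLLLKKKKKKK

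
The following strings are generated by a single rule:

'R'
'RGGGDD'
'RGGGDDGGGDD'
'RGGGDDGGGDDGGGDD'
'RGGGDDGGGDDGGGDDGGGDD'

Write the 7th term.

RGGGDDGGGDDGGGDDGGGDDGGGDDGGGDD

The strings grow by a fixed suffix GGGDD each time.
From RGGGDDGGGDDGGGDDGGGDD, 2 further steps: RGGGDDGGGDDGGGDDGGGDD → RGGGDDGGGDDGGGDDGGGDDGGGDD → (answer).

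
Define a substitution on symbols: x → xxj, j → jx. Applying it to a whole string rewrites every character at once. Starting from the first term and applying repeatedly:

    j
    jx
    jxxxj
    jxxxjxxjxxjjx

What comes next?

Rewriting the 13 symbols of jxxxjxxjxxjjx one by one yields jx xxj xxj xxj jx xxj xxj jx xxj xxj jx jx xxj; concatenated:

jxxxjxxjxxjjxxxjxxjjxxxjxxjjxjxxxj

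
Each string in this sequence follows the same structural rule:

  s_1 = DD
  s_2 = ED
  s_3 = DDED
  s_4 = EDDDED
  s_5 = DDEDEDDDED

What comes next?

From term 3 onward, concatenate the second-to-last term with the last: DD·ED = DDED, ED·DDED = EDDDED, …
So term 6 is EDDDED·DDEDEDDDED.

EDDDEDDDEDEDDDED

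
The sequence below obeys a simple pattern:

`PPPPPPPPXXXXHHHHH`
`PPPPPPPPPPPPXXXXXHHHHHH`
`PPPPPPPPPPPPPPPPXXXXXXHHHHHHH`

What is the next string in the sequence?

Each string has the form P^{4n} X^{n+2} H^{n+3}, where the shown terms are n = 2, 3, 4.
For the next term, n = 5, so the run lengths are 20, 7, 8.

PPPPPPPPPPPPPPPPPPPPXXXXXXXHHHHHHHH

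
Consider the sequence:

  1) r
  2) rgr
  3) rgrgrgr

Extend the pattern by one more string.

Each string is two copies of the previous one joined by 'g'.
Doubling rgrgrgr with 'g' between the halves:

rgrgrgrgrgrgrgr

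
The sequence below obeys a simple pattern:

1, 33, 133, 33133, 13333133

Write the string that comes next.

From term 3 onward, concatenate the second-to-last term with the last: 1·33 = 133, 33·133 = 33133, …
So term 6 is 33133·13333133.

3313313333133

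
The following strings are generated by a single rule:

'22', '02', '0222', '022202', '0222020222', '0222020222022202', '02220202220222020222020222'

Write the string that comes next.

022202022202220202220202220222020222022202

Each term (from the third on) is the previous term followed by the one before it: term 3 = 02·22 = 0222.
So term 8 is 02220202220222020222020222·0222020222022202.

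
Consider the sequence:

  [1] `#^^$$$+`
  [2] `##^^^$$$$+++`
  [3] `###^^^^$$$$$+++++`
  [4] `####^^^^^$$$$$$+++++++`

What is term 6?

######^^^^^^^$$$$$$$$+++++++++++

Reading off run lengths: # runs 1, 2, 3, 4; ^ runs 2, 3, 4, 5; $ runs 3, 4, 5, 6; + runs 1, 3, 5, 7 — each is linear in n (n = 1, 2, …).
For term 6, n = 6, so the run lengths are 6, 7, 8, 11.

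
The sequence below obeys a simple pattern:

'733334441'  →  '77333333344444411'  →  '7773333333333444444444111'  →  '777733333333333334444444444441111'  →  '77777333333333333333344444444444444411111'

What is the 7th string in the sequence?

Reading off run lengths: 7 runs 1, 2, 3, 4, 5; 3 runs 4, 7, 10, 13, 16; 4 runs 3, 6, 9, 12, 15; 1 runs 1, 2, 3, 4, 5 — each is linear in n (n = 1, 2, …).
Setting n = 7 gives 7, 22, 21, 7 characters in each block.

777777733333333333333333333334444444444444444444441111111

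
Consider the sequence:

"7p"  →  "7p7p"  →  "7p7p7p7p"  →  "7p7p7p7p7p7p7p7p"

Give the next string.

Each string is two copies of the previous one concatenated.
So the next term is two copies of 7p7p7p7p7p7p7p7p.

7p7p7p7p7p7p7p7p7p7p7p7p7p7p7p7p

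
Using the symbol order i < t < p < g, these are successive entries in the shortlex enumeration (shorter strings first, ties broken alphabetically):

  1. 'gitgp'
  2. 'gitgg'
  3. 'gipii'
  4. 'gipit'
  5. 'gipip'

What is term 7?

gipti

Advancing 2 positions from gipip through gipip → gipig reaches term 7.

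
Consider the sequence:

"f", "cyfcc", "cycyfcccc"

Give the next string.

Every step adds cy to the front and cc to the end of the previous string.
One more step from cycyfcccc gives the answer.

cycycyfcccccc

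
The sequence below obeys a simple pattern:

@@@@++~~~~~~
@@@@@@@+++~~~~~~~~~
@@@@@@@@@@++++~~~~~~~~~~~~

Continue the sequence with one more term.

@@@@@@@@@@@@@+++++~~~~~~~~~~~~~~~

Reading off run lengths: @ runs 4, 7, 10; + runs 2, 3, 4; ~ runs 6, 9, 12 — each is linear in n (n = 1, 2, …).
At n = 4 the blocks have lengths 13, 5, 15.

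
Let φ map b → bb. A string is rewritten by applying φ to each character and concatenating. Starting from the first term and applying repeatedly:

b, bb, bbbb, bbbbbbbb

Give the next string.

Rewriting each symbol of bbbbbbbb: b→bb, b→bb, b→bb, b→bb, b→bb, b→bb, b→bb, b→bb, which concatenates to bb bb bb bb bb bb bb bb.

bbbbbbbbbbbbbbbb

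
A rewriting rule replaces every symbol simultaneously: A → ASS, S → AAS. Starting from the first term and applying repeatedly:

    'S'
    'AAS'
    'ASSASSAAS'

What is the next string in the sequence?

Apply φ to ASSASSAAS symbol by symbol: A→ASS, S→AAS, S→AAS, A→ASS, S→AAS, S→AAS, A→ASS, A→ASS, S→AAS; joined: ASS AAS AAS ASS AAS AAS ASS ASS AAS.

ASSAASAASASSAASAASASSASSAAS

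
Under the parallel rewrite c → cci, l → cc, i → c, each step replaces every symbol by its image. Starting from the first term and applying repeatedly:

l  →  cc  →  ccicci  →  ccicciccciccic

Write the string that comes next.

ccicciccciccicccicciccicccicciccci

φ(ccicciccciccic) expands symbol-by-symbol to cci cci c cci cci c cci cci cci c cci cci c cci; joining the 14 pieces gives the next term.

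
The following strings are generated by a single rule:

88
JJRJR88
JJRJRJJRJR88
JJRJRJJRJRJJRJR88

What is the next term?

The strings grow by a fixed prefix JJRJR each time.
So the next term is JJRJR·JJRJRJJRJRJJRJR88.

JJRJRJJRJRJJRJRJJRJR88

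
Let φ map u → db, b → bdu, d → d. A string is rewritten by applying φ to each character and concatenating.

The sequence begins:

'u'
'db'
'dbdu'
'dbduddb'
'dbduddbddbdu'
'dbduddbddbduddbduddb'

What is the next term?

Applying the rule to each of the 20 symbols of dbduddbddbduddbduddb gives the pieces d bdu d db d d bdu d d bdu d db d d bdu d db d d bdu, which concatenate to the answer.

dbduddbddbduddbduddbddbduddbddbdu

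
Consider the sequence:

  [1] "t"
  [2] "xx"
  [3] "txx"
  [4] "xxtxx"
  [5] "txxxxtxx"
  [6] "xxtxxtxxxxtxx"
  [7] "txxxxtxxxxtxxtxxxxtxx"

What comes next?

From term 3 onward, concatenate the second-to-last term with the last: t·xx = txx, xx·txx = xxtxx, …
Continuing: xxtxxtxxxxtxx · txxxxtxxxxtxxtxxxxtxx gives term 8.

xxtxxtxxxxtxxtxxxxtxxxxtxxtxxxxtxx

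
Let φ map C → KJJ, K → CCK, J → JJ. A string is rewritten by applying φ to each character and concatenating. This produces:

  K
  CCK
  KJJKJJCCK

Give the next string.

Apply φ to KJJKJJCCK symbol by symbol: K→CCK, J→JJ, J→JJ, K→CCK, J→JJ, J→JJ, C→KJJ, C→KJJ, K→CCK; joined: CCK JJ JJ CCK JJ JJ KJJ KJJ CCK.

CCKJJJJCCKJJJJKJJKJJCCK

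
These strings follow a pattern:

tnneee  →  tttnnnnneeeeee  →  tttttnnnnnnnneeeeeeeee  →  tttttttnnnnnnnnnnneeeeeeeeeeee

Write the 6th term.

Reading off run lengths: t runs 1, 3, 5, 7; n runs 2, 5, 8, 11; e runs 3, 6, 9, 12 — each is linear in n (n = 1, 2, …).
At n = 6 the blocks have lengths 11, 17, 18.

tttttttttttnnnnnnnnnnnnnnnnneeeeeeeeeeeeeeeeee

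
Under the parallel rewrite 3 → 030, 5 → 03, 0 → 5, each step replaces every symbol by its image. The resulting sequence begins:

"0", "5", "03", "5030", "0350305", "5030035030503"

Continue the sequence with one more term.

Applying the rule to each of the 13 symbols of 5030035030503 gives the pieces 03 5 030 5 5 030 03 5 030 5 03 5 030, which concatenate to the answer.

035030550300350305035030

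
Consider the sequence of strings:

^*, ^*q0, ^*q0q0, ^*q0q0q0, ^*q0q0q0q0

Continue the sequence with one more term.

^*q0q0q0q0q0

Every step adds q0 to the end: s(k+1) = s(k)·q0.
So the next term is ^*q0q0q0q0·q0.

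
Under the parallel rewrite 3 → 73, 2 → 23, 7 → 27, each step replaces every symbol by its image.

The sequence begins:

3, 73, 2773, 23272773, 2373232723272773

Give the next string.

Rewriting the 16 symbols of 2373232723272773 one by one yields 23 73 27 73 23 73 23 27 23 73 23 27 23 27 27 73; concatenated:

23732773237323272373232723272773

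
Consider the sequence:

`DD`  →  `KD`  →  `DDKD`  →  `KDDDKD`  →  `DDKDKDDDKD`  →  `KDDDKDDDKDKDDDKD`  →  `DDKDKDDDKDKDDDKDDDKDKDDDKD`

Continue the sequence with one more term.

KDDDKDDDKDKDDDKDDDKDKDDDKDKDDDKDDDKDKDDDKD

From term 3 onward, concatenate the second-to-last term with the last: DD·KD = DDKD, KD·DDKD = KDDDKD, …
The next term joins KDDDKDDDKDKDDDKD and DDKDKDDDKDKDDDKDDDKDKDDDKD.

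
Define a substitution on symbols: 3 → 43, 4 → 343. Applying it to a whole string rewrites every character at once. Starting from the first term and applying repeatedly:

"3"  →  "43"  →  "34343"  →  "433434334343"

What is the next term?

34343433434334343433434334343

Apply φ to 433434334343 symbol by symbol: 4→343, 3→43, 3→43, 4→343, 3→43, 4→343, 3→43, 3→43, 4→343, 3→43, 4→343, 3→43; joined: 343 43 43 343 43 343 43 43 343 43 343 43.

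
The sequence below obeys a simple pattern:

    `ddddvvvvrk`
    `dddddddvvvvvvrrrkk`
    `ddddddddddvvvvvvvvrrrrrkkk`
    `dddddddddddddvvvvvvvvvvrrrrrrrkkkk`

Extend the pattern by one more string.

ddddddddddddddddvvvvvvvvvvvvrrrrrrrrrkkkkk

The n-th term is 3n+1 d's then 2n+2 v's then 2n-1 r's then n k's (n = 1, 2, …).
Setting n = 5 gives 16, 12, 9, 5 characters in each block.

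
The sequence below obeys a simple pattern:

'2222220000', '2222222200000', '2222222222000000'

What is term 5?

Term n consists of 2n 2's, followed by n+1 0's, where the shown terms are n = 3, 4, 5.
For term 5, n = 7, so the run lengths are 14, 8.

2222222222222200000000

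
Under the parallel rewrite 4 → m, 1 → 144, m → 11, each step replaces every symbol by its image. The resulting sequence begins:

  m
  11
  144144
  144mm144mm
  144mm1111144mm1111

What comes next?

144mm1111144144144144144mm1111144144144144

Replace each of the 18 characters of 144mm1111144mm1111 in place — 144 m m 11 11 144 144 144 144 144 m m 11 11 144 144 144 144 — and concatenate.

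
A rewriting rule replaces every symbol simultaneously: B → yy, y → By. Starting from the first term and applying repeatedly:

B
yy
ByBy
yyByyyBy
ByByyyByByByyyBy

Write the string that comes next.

Rewriting the 16 symbols of ByByyyByByByyyBy one by one yields yy By yy By By By yy By yy By yy By By By yy By; concatenated:

yyByyyByByByyyByyyByyyByByByyyBy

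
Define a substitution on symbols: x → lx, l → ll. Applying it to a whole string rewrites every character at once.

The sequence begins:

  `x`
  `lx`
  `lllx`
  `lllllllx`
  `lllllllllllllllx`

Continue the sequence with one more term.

lllllllllllllllllllllllllllllllx

Applying the rule to each of the 16 symbols of lllllllllllllllx gives the pieces ll ll ll ll ll ll ll ll ll ll ll ll ll ll ll lx, which concatenate to the answer.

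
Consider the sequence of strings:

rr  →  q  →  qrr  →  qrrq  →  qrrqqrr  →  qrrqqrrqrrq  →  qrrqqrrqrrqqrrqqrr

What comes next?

qrrqqrrqrrqqrrqqrrqrrqqrrqrrq

Each term (from the third on) is the previous term followed by the one before it: term 3 = q·rr = qrr.
Continuing: qrrqqrrqrrqqrrqqrr · qrrqqrrqrrq gives term 8.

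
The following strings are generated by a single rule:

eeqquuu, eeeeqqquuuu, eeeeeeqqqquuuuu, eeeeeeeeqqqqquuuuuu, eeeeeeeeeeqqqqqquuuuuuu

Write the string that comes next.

eeeeeeeeeeeeqqqqqqquuuuuuuu

Reading off run lengths: e runs 2, 4, 6, 8, 10; q runs 2, 3, 4, 5, 6; u runs 3, 4, 5, 6, 7 — each is linear in n (n = 1, 2, …).
Setting n = 6 gives 12, 7, 8 characters in each block.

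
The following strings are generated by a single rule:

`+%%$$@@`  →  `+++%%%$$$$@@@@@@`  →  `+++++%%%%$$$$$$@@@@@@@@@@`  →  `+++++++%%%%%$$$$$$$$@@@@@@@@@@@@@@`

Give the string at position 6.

+++++++++++%%%%%%%$$$$$$$$$$$$@@@@@@@@@@@@@@@@@@@@@@

Term n consists of 2n-1 +'s, followed by n+1 %'s, followed by 2n $'s, followed by 4n-2 @'s (n = 1, 2, …).
At n = 6 the blocks have lengths 11, 7, 12, 22.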